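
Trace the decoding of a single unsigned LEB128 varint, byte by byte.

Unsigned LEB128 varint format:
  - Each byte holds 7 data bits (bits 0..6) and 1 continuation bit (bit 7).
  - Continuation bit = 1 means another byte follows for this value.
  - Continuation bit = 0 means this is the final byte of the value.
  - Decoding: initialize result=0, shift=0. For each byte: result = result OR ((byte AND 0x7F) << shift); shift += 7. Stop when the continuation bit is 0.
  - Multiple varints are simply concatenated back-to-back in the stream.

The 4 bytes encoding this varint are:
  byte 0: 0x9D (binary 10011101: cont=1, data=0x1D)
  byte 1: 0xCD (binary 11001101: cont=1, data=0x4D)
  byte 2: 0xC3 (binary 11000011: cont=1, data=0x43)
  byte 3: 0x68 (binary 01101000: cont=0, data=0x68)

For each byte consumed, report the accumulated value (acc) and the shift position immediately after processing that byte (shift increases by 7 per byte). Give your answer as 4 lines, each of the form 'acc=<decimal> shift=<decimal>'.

byte 0=0x9D: payload=0x1D=29, contrib = 29<<0 = 29; acc -> 29, shift -> 7
byte 1=0xCD: payload=0x4D=77, contrib = 77<<7 = 9856; acc -> 9885, shift -> 14
byte 2=0xC3: payload=0x43=67, contrib = 67<<14 = 1097728; acc -> 1107613, shift -> 21
byte 3=0x68: payload=0x68=104, contrib = 104<<21 = 218103808; acc -> 219211421, shift -> 28

Answer: acc=29 shift=7
acc=9885 shift=14
acc=1107613 shift=21
acc=219211421 shift=28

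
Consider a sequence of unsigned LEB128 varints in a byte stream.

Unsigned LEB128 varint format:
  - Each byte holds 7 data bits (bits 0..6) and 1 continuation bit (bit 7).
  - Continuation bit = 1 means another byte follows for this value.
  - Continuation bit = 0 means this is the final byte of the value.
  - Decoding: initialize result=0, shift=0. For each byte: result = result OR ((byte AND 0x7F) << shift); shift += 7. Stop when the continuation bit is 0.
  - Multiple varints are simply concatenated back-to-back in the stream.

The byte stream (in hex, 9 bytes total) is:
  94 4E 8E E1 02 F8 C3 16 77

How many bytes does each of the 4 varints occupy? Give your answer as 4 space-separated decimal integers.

  byte[0]=0x94 cont=1 payload=0x14=20: acc |= 20<<0 -> acc=20 shift=7
  byte[1]=0x4E cont=0 payload=0x4E=78: acc |= 78<<7 -> acc=10004 shift=14 [end]
Varint 1: bytes[0:2] = 94 4E -> value 10004 (2 byte(s))
  byte[2]=0x8E cont=1 payload=0x0E=14: acc |= 14<<0 -> acc=14 shift=7
  byte[3]=0xE1 cont=1 payload=0x61=97: acc |= 97<<7 -> acc=12430 shift=14
  byte[4]=0x02 cont=0 payload=0x02=2: acc |= 2<<14 -> acc=45198 shift=21 [end]
Varint 2: bytes[2:5] = 8E E1 02 -> value 45198 (3 byte(s))
  byte[5]=0xF8 cont=1 payload=0x78=120: acc |= 120<<0 -> acc=120 shift=7
  byte[6]=0xC3 cont=1 payload=0x43=67: acc |= 67<<7 -> acc=8696 shift=14
  byte[7]=0x16 cont=0 payload=0x16=22: acc |= 22<<14 -> acc=369144 shift=21 [end]
Varint 3: bytes[5:8] = F8 C3 16 -> value 369144 (3 byte(s))
  byte[8]=0x77 cont=0 payload=0x77=119: acc |= 119<<0 -> acc=119 shift=7 [end]
Varint 4: bytes[8:9] = 77 -> value 119 (1 byte(s))

Answer: 2 3 3 1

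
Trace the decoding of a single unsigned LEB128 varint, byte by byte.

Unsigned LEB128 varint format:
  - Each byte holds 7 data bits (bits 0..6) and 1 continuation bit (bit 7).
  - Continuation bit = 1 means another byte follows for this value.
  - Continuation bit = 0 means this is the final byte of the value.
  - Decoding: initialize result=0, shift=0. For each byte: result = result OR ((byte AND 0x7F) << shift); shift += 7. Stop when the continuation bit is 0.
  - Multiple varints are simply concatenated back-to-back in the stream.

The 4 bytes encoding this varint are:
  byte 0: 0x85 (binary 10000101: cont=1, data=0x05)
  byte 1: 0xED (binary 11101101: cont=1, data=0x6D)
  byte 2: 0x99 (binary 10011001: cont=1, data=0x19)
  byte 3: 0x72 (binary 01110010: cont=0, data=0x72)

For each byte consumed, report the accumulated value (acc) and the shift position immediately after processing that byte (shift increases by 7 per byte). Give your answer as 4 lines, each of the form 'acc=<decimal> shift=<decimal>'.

byte 0=0x85: payload=0x05=5, contrib = 5<<0 = 5; acc -> 5, shift -> 7
byte 1=0xED: payload=0x6D=109, contrib = 109<<7 = 13952; acc -> 13957, shift -> 14
byte 2=0x99: payload=0x19=25, contrib = 25<<14 = 409600; acc -> 423557, shift -> 21
byte 3=0x72: payload=0x72=114, contrib = 114<<21 = 239075328; acc -> 239498885, shift -> 28

Answer: acc=5 shift=7
acc=13957 shift=14
acc=423557 shift=21
acc=239498885 shift=28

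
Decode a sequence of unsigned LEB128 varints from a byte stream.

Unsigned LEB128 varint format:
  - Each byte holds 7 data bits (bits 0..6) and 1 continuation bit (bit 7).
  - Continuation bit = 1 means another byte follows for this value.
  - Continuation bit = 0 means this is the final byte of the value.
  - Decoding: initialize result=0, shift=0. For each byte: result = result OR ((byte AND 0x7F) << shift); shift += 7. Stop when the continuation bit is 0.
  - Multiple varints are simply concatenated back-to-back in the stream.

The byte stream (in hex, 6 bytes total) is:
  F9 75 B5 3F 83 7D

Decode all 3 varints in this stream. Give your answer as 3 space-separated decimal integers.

Answer: 15097 8117 16003

Derivation:
  byte[0]=0xF9 cont=1 payload=0x79=121: acc |= 121<<0 -> acc=121 shift=7
  byte[1]=0x75 cont=0 payload=0x75=117: acc |= 117<<7 -> acc=15097 shift=14 [end]
Varint 1: bytes[0:2] = F9 75 -> value 15097 (2 byte(s))
  byte[2]=0xB5 cont=1 payload=0x35=53: acc |= 53<<0 -> acc=53 shift=7
  byte[3]=0x3F cont=0 payload=0x3F=63: acc |= 63<<7 -> acc=8117 shift=14 [end]
Varint 2: bytes[2:4] = B5 3F -> value 8117 (2 byte(s))
  byte[4]=0x83 cont=1 payload=0x03=3: acc |= 3<<0 -> acc=3 shift=7
  byte[5]=0x7D cont=0 payload=0x7D=125: acc |= 125<<7 -> acc=16003 shift=14 [end]
Varint 3: bytes[4:6] = 83 7D -> value 16003 (2 byte(s))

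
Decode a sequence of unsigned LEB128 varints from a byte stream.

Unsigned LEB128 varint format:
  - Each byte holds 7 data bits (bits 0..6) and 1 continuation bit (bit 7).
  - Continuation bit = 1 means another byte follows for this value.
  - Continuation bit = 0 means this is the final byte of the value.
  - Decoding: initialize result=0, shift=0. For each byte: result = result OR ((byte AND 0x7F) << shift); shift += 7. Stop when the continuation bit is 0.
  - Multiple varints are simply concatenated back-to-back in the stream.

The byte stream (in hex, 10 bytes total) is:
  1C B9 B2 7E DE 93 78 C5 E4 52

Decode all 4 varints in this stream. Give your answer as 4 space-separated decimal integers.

  byte[0]=0x1C cont=0 payload=0x1C=28: acc |= 28<<0 -> acc=28 shift=7 [end]
Varint 1: bytes[0:1] = 1C -> value 28 (1 byte(s))
  byte[1]=0xB9 cont=1 payload=0x39=57: acc |= 57<<0 -> acc=57 shift=7
  byte[2]=0xB2 cont=1 payload=0x32=50: acc |= 50<<7 -> acc=6457 shift=14
  byte[3]=0x7E cont=0 payload=0x7E=126: acc |= 126<<14 -> acc=2070841 shift=21 [end]
Varint 2: bytes[1:4] = B9 B2 7E -> value 2070841 (3 byte(s))
  byte[4]=0xDE cont=1 payload=0x5E=94: acc |= 94<<0 -> acc=94 shift=7
  byte[5]=0x93 cont=1 payload=0x13=19: acc |= 19<<7 -> acc=2526 shift=14
  byte[6]=0x78 cont=0 payload=0x78=120: acc |= 120<<14 -> acc=1968606 shift=21 [end]
Varint 3: bytes[4:7] = DE 93 78 -> value 1968606 (3 byte(s))
  byte[7]=0xC5 cont=1 payload=0x45=69: acc |= 69<<0 -> acc=69 shift=7
  byte[8]=0xE4 cont=1 payload=0x64=100: acc |= 100<<7 -> acc=12869 shift=14
  byte[9]=0x52 cont=0 payload=0x52=82: acc |= 82<<14 -> acc=1356357 shift=21 [end]
Varint 4: bytes[7:10] = C5 E4 52 -> value 1356357 (3 byte(s))

Answer: 28 2070841 1968606 1356357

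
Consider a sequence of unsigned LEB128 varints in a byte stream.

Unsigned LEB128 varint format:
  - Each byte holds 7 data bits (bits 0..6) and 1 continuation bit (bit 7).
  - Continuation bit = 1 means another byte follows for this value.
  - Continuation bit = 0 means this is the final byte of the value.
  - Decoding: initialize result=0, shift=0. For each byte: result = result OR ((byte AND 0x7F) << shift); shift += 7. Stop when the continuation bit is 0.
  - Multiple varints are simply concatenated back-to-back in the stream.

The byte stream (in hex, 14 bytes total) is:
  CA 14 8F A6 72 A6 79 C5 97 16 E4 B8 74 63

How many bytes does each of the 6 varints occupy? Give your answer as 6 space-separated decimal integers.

  byte[0]=0xCA cont=1 payload=0x4A=74: acc |= 74<<0 -> acc=74 shift=7
  byte[1]=0x14 cont=0 payload=0x14=20: acc |= 20<<7 -> acc=2634 shift=14 [end]
Varint 1: bytes[0:2] = CA 14 -> value 2634 (2 byte(s))
  byte[2]=0x8F cont=1 payload=0x0F=15: acc |= 15<<0 -> acc=15 shift=7
  byte[3]=0xA6 cont=1 payload=0x26=38: acc |= 38<<7 -> acc=4879 shift=14
  byte[4]=0x72 cont=0 payload=0x72=114: acc |= 114<<14 -> acc=1872655 shift=21 [end]
Varint 2: bytes[2:5] = 8F A6 72 -> value 1872655 (3 byte(s))
  byte[5]=0xA6 cont=1 payload=0x26=38: acc |= 38<<0 -> acc=38 shift=7
  byte[6]=0x79 cont=0 payload=0x79=121: acc |= 121<<7 -> acc=15526 shift=14 [end]
Varint 3: bytes[5:7] = A6 79 -> value 15526 (2 byte(s))
  byte[7]=0xC5 cont=1 payload=0x45=69: acc |= 69<<0 -> acc=69 shift=7
  byte[8]=0x97 cont=1 payload=0x17=23: acc |= 23<<7 -> acc=3013 shift=14
  byte[9]=0x16 cont=0 payload=0x16=22: acc |= 22<<14 -> acc=363461 shift=21 [end]
Varint 4: bytes[7:10] = C5 97 16 -> value 363461 (3 byte(s))
  byte[10]=0xE4 cont=1 payload=0x64=100: acc |= 100<<0 -> acc=100 shift=7
  byte[11]=0xB8 cont=1 payload=0x38=56: acc |= 56<<7 -> acc=7268 shift=14
  byte[12]=0x74 cont=0 payload=0x74=116: acc |= 116<<14 -> acc=1907812 shift=21 [end]
Varint 5: bytes[10:13] = E4 B8 74 -> value 1907812 (3 byte(s))
  byte[13]=0x63 cont=0 payload=0x63=99: acc |= 99<<0 -> acc=99 shift=7 [end]
Varint 6: bytes[13:14] = 63 -> value 99 (1 byte(s))

Answer: 2 3 2 3 3 1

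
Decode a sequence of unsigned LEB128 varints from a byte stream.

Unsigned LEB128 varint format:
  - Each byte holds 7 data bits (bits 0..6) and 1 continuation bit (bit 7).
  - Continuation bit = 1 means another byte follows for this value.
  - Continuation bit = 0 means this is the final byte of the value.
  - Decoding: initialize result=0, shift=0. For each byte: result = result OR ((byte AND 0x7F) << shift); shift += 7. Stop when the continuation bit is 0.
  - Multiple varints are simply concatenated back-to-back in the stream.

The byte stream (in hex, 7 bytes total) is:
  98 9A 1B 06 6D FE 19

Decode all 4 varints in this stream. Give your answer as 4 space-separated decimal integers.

  byte[0]=0x98 cont=1 payload=0x18=24: acc |= 24<<0 -> acc=24 shift=7
  byte[1]=0x9A cont=1 payload=0x1A=26: acc |= 26<<7 -> acc=3352 shift=14
  byte[2]=0x1B cont=0 payload=0x1B=27: acc |= 27<<14 -> acc=445720 shift=21 [end]
Varint 1: bytes[0:3] = 98 9A 1B -> value 445720 (3 byte(s))
  byte[3]=0x06 cont=0 payload=0x06=6: acc |= 6<<0 -> acc=6 shift=7 [end]
Varint 2: bytes[3:4] = 06 -> value 6 (1 byte(s))
  byte[4]=0x6D cont=0 payload=0x6D=109: acc |= 109<<0 -> acc=109 shift=7 [end]
Varint 3: bytes[4:5] = 6D -> value 109 (1 byte(s))
  byte[5]=0xFE cont=1 payload=0x7E=126: acc |= 126<<0 -> acc=126 shift=7
  byte[6]=0x19 cont=0 payload=0x19=25: acc |= 25<<7 -> acc=3326 shift=14 [end]
Varint 4: bytes[5:7] = FE 19 -> value 3326 (2 byte(s))

Answer: 445720 6 109 3326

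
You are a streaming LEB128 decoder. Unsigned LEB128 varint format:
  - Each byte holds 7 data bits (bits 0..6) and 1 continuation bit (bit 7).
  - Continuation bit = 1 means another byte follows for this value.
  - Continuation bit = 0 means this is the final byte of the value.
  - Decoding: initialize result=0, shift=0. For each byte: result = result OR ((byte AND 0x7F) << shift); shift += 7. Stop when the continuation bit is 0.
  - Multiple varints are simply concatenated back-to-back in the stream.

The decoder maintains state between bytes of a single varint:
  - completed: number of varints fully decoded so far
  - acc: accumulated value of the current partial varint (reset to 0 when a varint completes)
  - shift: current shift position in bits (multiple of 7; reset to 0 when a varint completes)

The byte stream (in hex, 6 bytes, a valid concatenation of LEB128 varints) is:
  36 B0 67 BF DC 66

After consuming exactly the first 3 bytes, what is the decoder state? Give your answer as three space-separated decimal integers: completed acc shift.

byte[0]=0x36 cont=0 payload=0x36: varint #1 complete (value=54); reset -> completed=1 acc=0 shift=0
byte[1]=0xB0 cont=1 payload=0x30: acc |= 48<<0 -> completed=1 acc=48 shift=7
byte[2]=0x67 cont=0 payload=0x67: varint #2 complete (value=13232); reset -> completed=2 acc=0 shift=0

Answer: 2 0 0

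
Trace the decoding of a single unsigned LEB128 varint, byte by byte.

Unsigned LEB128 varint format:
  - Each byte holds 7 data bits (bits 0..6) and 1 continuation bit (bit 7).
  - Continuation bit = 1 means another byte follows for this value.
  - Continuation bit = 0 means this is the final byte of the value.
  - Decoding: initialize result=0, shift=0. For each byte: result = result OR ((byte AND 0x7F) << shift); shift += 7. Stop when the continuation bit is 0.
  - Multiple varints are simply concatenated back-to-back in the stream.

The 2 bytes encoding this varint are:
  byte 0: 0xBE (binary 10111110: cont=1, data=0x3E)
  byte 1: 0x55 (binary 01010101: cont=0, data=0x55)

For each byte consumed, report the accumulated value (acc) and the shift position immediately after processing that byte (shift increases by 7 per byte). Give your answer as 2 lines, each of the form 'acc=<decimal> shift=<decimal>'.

Answer: acc=62 shift=7
acc=10942 shift=14

Derivation:
byte 0=0xBE: payload=0x3E=62, contrib = 62<<0 = 62; acc -> 62, shift -> 7
byte 1=0x55: payload=0x55=85, contrib = 85<<7 = 10880; acc -> 10942, shift -> 14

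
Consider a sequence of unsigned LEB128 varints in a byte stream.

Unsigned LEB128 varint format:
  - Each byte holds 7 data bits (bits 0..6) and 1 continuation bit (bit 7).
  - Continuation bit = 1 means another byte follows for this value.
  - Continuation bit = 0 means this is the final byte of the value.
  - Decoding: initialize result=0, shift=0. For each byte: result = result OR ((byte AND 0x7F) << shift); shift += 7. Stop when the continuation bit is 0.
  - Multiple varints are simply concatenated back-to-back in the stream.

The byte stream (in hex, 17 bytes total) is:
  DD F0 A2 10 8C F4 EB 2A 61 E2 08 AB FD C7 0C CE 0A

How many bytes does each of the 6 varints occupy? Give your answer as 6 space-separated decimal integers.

Answer: 4 4 1 2 4 2

Derivation:
  byte[0]=0xDD cont=1 payload=0x5D=93: acc |= 93<<0 -> acc=93 shift=7
  byte[1]=0xF0 cont=1 payload=0x70=112: acc |= 112<<7 -> acc=14429 shift=14
  byte[2]=0xA2 cont=1 payload=0x22=34: acc |= 34<<14 -> acc=571485 shift=21
  byte[3]=0x10 cont=0 payload=0x10=16: acc |= 16<<21 -> acc=34125917 shift=28 [end]
Varint 1: bytes[0:4] = DD F0 A2 10 -> value 34125917 (4 byte(s))
  byte[4]=0x8C cont=1 payload=0x0C=12: acc |= 12<<0 -> acc=12 shift=7
  byte[5]=0xF4 cont=1 payload=0x74=116: acc |= 116<<7 -> acc=14860 shift=14
  byte[6]=0xEB cont=1 payload=0x6B=107: acc |= 107<<14 -> acc=1767948 shift=21
  byte[7]=0x2A cont=0 payload=0x2A=42: acc |= 42<<21 -> acc=89848332 shift=28 [end]
Varint 2: bytes[4:8] = 8C F4 EB 2A -> value 89848332 (4 byte(s))
  byte[8]=0x61 cont=0 payload=0x61=97: acc |= 97<<0 -> acc=97 shift=7 [end]
Varint 3: bytes[8:9] = 61 -> value 97 (1 byte(s))
  byte[9]=0xE2 cont=1 payload=0x62=98: acc |= 98<<0 -> acc=98 shift=7
  byte[10]=0x08 cont=0 payload=0x08=8: acc |= 8<<7 -> acc=1122 shift=14 [end]
Varint 4: bytes[9:11] = E2 08 -> value 1122 (2 byte(s))
  byte[11]=0xAB cont=1 payload=0x2B=43: acc |= 43<<0 -> acc=43 shift=7
  byte[12]=0xFD cont=1 payload=0x7D=125: acc |= 125<<7 -> acc=16043 shift=14
  byte[13]=0xC7 cont=1 payload=0x47=71: acc |= 71<<14 -> acc=1179307 shift=21
  byte[14]=0x0C cont=0 payload=0x0C=12: acc |= 12<<21 -> acc=26345131 shift=28 [end]
Varint 5: bytes[11:15] = AB FD C7 0C -> value 26345131 (4 byte(s))
  byte[15]=0xCE cont=1 payload=0x4E=78: acc |= 78<<0 -> acc=78 shift=7
  byte[16]=0x0A cont=0 payload=0x0A=10: acc |= 10<<7 -> acc=1358 shift=14 [end]
Varint 6: bytes[15:17] = CE 0A -> value 1358 (2 byte(s))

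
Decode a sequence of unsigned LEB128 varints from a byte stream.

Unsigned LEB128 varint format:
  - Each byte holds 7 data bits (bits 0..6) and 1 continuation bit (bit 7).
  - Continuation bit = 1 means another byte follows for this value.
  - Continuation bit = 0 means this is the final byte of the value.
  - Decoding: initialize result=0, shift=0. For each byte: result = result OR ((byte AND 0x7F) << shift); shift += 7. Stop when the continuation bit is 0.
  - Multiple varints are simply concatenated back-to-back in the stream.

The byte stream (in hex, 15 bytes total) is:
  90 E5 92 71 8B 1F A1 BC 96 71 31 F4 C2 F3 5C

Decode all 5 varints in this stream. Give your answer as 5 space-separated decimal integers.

Answer: 237286032 3979 237346337 49 194830708

Derivation:
  byte[0]=0x90 cont=1 payload=0x10=16: acc |= 16<<0 -> acc=16 shift=7
  byte[1]=0xE5 cont=1 payload=0x65=101: acc |= 101<<7 -> acc=12944 shift=14
  byte[2]=0x92 cont=1 payload=0x12=18: acc |= 18<<14 -> acc=307856 shift=21
  byte[3]=0x71 cont=0 payload=0x71=113: acc |= 113<<21 -> acc=237286032 shift=28 [end]
Varint 1: bytes[0:4] = 90 E5 92 71 -> value 237286032 (4 byte(s))
  byte[4]=0x8B cont=1 payload=0x0B=11: acc |= 11<<0 -> acc=11 shift=7
  byte[5]=0x1F cont=0 payload=0x1F=31: acc |= 31<<7 -> acc=3979 shift=14 [end]
Varint 2: bytes[4:6] = 8B 1F -> value 3979 (2 byte(s))
  byte[6]=0xA1 cont=1 payload=0x21=33: acc |= 33<<0 -> acc=33 shift=7
  byte[7]=0xBC cont=1 payload=0x3C=60: acc |= 60<<7 -> acc=7713 shift=14
  byte[8]=0x96 cont=1 payload=0x16=22: acc |= 22<<14 -> acc=368161 shift=21
  byte[9]=0x71 cont=0 payload=0x71=113: acc |= 113<<21 -> acc=237346337 shift=28 [end]
Varint 3: bytes[6:10] = A1 BC 96 71 -> value 237346337 (4 byte(s))
  byte[10]=0x31 cont=0 payload=0x31=49: acc |= 49<<0 -> acc=49 shift=7 [end]
Varint 4: bytes[10:11] = 31 -> value 49 (1 byte(s))
  byte[11]=0xF4 cont=1 payload=0x74=116: acc |= 116<<0 -> acc=116 shift=7
  byte[12]=0xC2 cont=1 payload=0x42=66: acc |= 66<<7 -> acc=8564 shift=14
  byte[13]=0xF3 cont=1 payload=0x73=115: acc |= 115<<14 -> acc=1892724 shift=21
  byte[14]=0x5C cont=0 payload=0x5C=92: acc |= 92<<21 -> acc=194830708 shift=28 [end]
Varint 5: bytes[11:15] = F4 C2 F3 5C -> value 194830708 (4 byte(s))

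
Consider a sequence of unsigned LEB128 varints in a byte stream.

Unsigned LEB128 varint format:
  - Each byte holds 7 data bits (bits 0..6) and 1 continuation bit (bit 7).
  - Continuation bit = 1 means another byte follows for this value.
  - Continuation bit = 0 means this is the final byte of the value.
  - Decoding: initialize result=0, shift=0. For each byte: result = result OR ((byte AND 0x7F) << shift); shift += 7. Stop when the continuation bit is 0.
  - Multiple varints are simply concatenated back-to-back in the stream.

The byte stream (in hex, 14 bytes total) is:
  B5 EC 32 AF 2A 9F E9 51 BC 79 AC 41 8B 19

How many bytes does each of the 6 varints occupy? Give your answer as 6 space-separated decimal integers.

  byte[0]=0xB5 cont=1 payload=0x35=53: acc |= 53<<0 -> acc=53 shift=7
  byte[1]=0xEC cont=1 payload=0x6C=108: acc |= 108<<7 -> acc=13877 shift=14
  byte[2]=0x32 cont=0 payload=0x32=50: acc |= 50<<14 -> acc=833077 shift=21 [end]
Varint 1: bytes[0:3] = B5 EC 32 -> value 833077 (3 byte(s))
  byte[3]=0xAF cont=1 payload=0x2F=47: acc |= 47<<0 -> acc=47 shift=7
  byte[4]=0x2A cont=0 payload=0x2A=42: acc |= 42<<7 -> acc=5423 shift=14 [end]
Varint 2: bytes[3:5] = AF 2A -> value 5423 (2 byte(s))
  byte[5]=0x9F cont=1 payload=0x1F=31: acc |= 31<<0 -> acc=31 shift=7
  byte[6]=0xE9 cont=1 payload=0x69=105: acc |= 105<<7 -> acc=13471 shift=14
  byte[7]=0x51 cont=0 payload=0x51=81: acc |= 81<<14 -> acc=1340575 shift=21 [end]
Varint 3: bytes[5:8] = 9F E9 51 -> value 1340575 (3 byte(s))
  byte[8]=0xBC cont=1 payload=0x3C=60: acc |= 60<<0 -> acc=60 shift=7
  byte[9]=0x79 cont=0 payload=0x79=121: acc |= 121<<7 -> acc=15548 shift=14 [end]
Varint 4: bytes[8:10] = BC 79 -> value 15548 (2 byte(s))
  byte[10]=0xAC cont=1 payload=0x2C=44: acc |= 44<<0 -> acc=44 shift=7
  byte[11]=0x41 cont=0 payload=0x41=65: acc |= 65<<7 -> acc=8364 shift=14 [end]
Varint 5: bytes[10:12] = AC 41 -> value 8364 (2 byte(s))
  byte[12]=0x8B cont=1 payload=0x0B=11: acc |= 11<<0 -> acc=11 shift=7
  byte[13]=0x19 cont=0 payload=0x19=25: acc |= 25<<7 -> acc=3211 shift=14 [end]
Varint 6: bytes[12:14] = 8B 19 -> value 3211 (2 byte(s))

Answer: 3 2 3 2 2 2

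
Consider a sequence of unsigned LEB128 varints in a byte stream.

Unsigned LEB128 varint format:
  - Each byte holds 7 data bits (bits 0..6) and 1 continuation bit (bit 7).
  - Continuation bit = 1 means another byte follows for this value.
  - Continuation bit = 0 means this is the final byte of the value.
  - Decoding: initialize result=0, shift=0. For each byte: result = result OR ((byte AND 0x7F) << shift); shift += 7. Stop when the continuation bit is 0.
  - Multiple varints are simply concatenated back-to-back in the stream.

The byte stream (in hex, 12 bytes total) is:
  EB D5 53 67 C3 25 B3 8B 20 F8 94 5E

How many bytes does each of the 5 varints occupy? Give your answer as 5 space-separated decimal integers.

Answer: 3 1 2 3 3

Derivation:
  byte[0]=0xEB cont=1 payload=0x6B=107: acc |= 107<<0 -> acc=107 shift=7
  byte[1]=0xD5 cont=1 payload=0x55=85: acc |= 85<<7 -> acc=10987 shift=14
  byte[2]=0x53 cont=0 payload=0x53=83: acc |= 83<<14 -> acc=1370859 shift=21 [end]
Varint 1: bytes[0:3] = EB D5 53 -> value 1370859 (3 byte(s))
  byte[3]=0x67 cont=0 payload=0x67=103: acc |= 103<<0 -> acc=103 shift=7 [end]
Varint 2: bytes[3:4] = 67 -> value 103 (1 byte(s))
  byte[4]=0xC3 cont=1 payload=0x43=67: acc |= 67<<0 -> acc=67 shift=7
  byte[5]=0x25 cont=0 payload=0x25=37: acc |= 37<<7 -> acc=4803 shift=14 [end]
Varint 3: bytes[4:6] = C3 25 -> value 4803 (2 byte(s))
  byte[6]=0xB3 cont=1 payload=0x33=51: acc |= 51<<0 -> acc=51 shift=7
  byte[7]=0x8B cont=1 payload=0x0B=11: acc |= 11<<7 -> acc=1459 shift=14
  byte[8]=0x20 cont=0 payload=0x20=32: acc |= 32<<14 -> acc=525747 shift=21 [end]
Varint 4: bytes[6:9] = B3 8B 20 -> value 525747 (3 byte(s))
  byte[9]=0xF8 cont=1 payload=0x78=120: acc |= 120<<0 -> acc=120 shift=7
  byte[10]=0x94 cont=1 payload=0x14=20: acc |= 20<<7 -> acc=2680 shift=14
  byte[11]=0x5E cont=0 payload=0x5E=94: acc |= 94<<14 -> acc=1542776 shift=21 [end]
Varint 5: bytes[9:12] = F8 94 5E -> value 1542776 (3 byte(s))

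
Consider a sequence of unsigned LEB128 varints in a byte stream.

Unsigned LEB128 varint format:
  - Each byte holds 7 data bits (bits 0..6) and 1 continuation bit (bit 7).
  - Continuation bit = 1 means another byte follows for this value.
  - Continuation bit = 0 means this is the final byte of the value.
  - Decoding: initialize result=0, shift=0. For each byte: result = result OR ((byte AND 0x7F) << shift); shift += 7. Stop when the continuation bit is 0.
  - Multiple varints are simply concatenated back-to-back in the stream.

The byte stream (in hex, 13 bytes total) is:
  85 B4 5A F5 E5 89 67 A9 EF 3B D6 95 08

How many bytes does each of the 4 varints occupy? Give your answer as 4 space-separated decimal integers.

  byte[0]=0x85 cont=1 payload=0x05=5: acc |= 5<<0 -> acc=5 shift=7
  byte[1]=0xB4 cont=1 payload=0x34=52: acc |= 52<<7 -> acc=6661 shift=14
  byte[2]=0x5A cont=0 payload=0x5A=90: acc |= 90<<14 -> acc=1481221 shift=21 [end]
Varint 1: bytes[0:3] = 85 B4 5A -> value 1481221 (3 byte(s))
  byte[3]=0xF5 cont=1 payload=0x75=117: acc |= 117<<0 -> acc=117 shift=7
  byte[4]=0xE5 cont=1 payload=0x65=101: acc |= 101<<7 -> acc=13045 shift=14
  byte[5]=0x89 cont=1 payload=0x09=9: acc |= 9<<14 -> acc=160501 shift=21
  byte[6]=0x67 cont=0 payload=0x67=103: acc |= 103<<21 -> acc=216167157 shift=28 [end]
Varint 2: bytes[3:7] = F5 E5 89 67 -> value 216167157 (4 byte(s))
  byte[7]=0xA9 cont=1 payload=0x29=41: acc |= 41<<0 -> acc=41 shift=7
  byte[8]=0xEF cont=1 payload=0x6F=111: acc |= 111<<7 -> acc=14249 shift=14
  byte[9]=0x3B cont=0 payload=0x3B=59: acc |= 59<<14 -> acc=980905 shift=21 [end]
Varint 3: bytes[7:10] = A9 EF 3B -> value 980905 (3 byte(s))
  byte[10]=0xD6 cont=1 payload=0x56=86: acc |= 86<<0 -> acc=86 shift=7
  byte[11]=0x95 cont=1 payload=0x15=21: acc |= 21<<7 -> acc=2774 shift=14
  byte[12]=0x08 cont=0 payload=0x08=8: acc |= 8<<14 -> acc=133846 shift=21 [end]
Varint 4: bytes[10:13] = D6 95 08 -> value 133846 (3 byte(s))

Answer: 3 4 3 3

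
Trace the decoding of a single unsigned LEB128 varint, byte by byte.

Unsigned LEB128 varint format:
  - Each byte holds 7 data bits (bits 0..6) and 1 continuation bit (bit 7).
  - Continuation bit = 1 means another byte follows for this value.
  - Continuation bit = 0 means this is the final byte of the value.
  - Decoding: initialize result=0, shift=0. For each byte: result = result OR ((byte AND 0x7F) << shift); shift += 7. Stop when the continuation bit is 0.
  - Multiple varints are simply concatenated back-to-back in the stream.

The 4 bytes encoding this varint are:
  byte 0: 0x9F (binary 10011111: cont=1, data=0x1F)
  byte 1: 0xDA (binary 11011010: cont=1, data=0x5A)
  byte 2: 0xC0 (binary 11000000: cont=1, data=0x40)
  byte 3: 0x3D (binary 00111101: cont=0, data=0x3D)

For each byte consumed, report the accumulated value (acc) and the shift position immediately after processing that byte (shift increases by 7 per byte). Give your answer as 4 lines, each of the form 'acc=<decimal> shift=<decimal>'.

Answer: acc=31 shift=7
acc=11551 shift=14
acc=1060127 shift=21
acc=128986399 shift=28

Derivation:
byte 0=0x9F: payload=0x1F=31, contrib = 31<<0 = 31; acc -> 31, shift -> 7
byte 1=0xDA: payload=0x5A=90, contrib = 90<<7 = 11520; acc -> 11551, shift -> 14
byte 2=0xC0: payload=0x40=64, contrib = 64<<14 = 1048576; acc -> 1060127, shift -> 21
byte 3=0x3D: payload=0x3D=61, contrib = 61<<21 = 127926272; acc -> 128986399, shift -> 28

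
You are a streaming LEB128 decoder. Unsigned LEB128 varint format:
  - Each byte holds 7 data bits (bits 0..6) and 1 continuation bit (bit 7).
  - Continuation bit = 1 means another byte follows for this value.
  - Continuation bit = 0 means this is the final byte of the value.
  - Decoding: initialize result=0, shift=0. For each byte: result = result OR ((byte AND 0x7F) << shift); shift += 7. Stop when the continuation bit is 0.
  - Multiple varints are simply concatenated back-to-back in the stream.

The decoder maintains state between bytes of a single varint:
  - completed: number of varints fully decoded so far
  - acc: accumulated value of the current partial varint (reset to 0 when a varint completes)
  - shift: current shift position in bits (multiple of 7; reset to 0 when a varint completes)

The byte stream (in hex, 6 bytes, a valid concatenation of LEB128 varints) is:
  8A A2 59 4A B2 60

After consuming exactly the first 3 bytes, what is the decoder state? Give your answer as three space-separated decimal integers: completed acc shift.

byte[0]=0x8A cont=1 payload=0x0A: acc |= 10<<0 -> completed=0 acc=10 shift=7
byte[1]=0xA2 cont=1 payload=0x22: acc |= 34<<7 -> completed=0 acc=4362 shift=14
byte[2]=0x59 cont=0 payload=0x59: varint #1 complete (value=1462538); reset -> completed=1 acc=0 shift=0

Answer: 1 0 0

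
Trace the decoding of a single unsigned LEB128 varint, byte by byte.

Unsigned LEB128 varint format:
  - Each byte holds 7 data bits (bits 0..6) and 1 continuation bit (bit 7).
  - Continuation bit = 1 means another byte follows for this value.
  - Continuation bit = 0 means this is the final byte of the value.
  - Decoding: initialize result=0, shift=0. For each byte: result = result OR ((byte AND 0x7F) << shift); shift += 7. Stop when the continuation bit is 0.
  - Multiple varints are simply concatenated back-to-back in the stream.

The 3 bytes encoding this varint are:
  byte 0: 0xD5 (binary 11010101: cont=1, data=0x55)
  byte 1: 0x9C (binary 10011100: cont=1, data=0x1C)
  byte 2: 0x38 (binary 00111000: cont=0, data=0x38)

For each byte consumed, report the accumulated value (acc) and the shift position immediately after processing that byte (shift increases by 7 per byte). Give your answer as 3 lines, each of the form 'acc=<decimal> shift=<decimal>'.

Answer: acc=85 shift=7
acc=3669 shift=14
acc=921173 shift=21

Derivation:
byte 0=0xD5: payload=0x55=85, contrib = 85<<0 = 85; acc -> 85, shift -> 7
byte 1=0x9C: payload=0x1C=28, contrib = 28<<7 = 3584; acc -> 3669, shift -> 14
byte 2=0x38: payload=0x38=56, contrib = 56<<14 = 917504; acc -> 921173, shift -> 21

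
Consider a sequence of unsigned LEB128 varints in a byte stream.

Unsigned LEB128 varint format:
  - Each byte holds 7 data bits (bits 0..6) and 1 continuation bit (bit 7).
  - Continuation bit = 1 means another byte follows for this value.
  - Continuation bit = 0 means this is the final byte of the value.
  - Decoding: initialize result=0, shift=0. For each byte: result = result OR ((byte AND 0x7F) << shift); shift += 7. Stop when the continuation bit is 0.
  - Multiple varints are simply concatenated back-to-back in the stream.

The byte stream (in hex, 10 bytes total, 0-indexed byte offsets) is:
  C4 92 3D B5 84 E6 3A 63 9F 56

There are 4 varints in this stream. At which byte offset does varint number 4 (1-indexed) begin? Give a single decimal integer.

Answer: 8

Derivation:
  byte[0]=0xC4 cont=1 payload=0x44=68: acc |= 68<<0 -> acc=68 shift=7
  byte[1]=0x92 cont=1 payload=0x12=18: acc |= 18<<7 -> acc=2372 shift=14
  byte[2]=0x3D cont=0 payload=0x3D=61: acc |= 61<<14 -> acc=1001796 shift=21 [end]
Varint 1: bytes[0:3] = C4 92 3D -> value 1001796 (3 byte(s))
  byte[3]=0xB5 cont=1 payload=0x35=53: acc |= 53<<0 -> acc=53 shift=7
  byte[4]=0x84 cont=1 payload=0x04=4: acc |= 4<<7 -> acc=565 shift=14
  byte[5]=0xE6 cont=1 payload=0x66=102: acc |= 102<<14 -> acc=1671733 shift=21
  byte[6]=0x3A cont=0 payload=0x3A=58: acc |= 58<<21 -> acc=123306549 shift=28 [end]
Varint 2: bytes[3:7] = B5 84 E6 3A -> value 123306549 (4 byte(s))
  byte[7]=0x63 cont=0 payload=0x63=99: acc |= 99<<0 -> acc=99 shift=7 [end]
Varint 3: bytes[7:8] = 63 -> value 99 (1 byte(s))
  byte[8]=0x9F cont=1 payload=0x1F=31: acc |= 31<<0 -> acc=31 shift=7
  byte[9]=0x56 cont=0 payload=0x56=86: acc |= 86<<7 -> acc=11039 shift=14 [end]
Varint 4: bytes[8:10] = 9F 56 -> value 11039 (2 byte(s))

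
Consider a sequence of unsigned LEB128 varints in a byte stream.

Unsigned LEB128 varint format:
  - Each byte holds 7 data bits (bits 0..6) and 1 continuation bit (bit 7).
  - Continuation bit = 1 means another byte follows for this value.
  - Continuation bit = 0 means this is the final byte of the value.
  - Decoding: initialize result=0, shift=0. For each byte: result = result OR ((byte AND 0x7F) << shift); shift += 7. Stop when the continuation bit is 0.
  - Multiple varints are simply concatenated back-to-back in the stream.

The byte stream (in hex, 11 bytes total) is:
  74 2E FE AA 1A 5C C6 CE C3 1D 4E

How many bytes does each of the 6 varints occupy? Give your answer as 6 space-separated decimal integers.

  byte[0]=0x74 cont=0 payload=0x74=116: acc |= 116<<0 -> acc=116 shift=7 [end]
Varint 1: bytes[0:1] = 74 -> value 116 (1 byte(s))
  byte[1]=0x2E cont=0 payload=0x2E=46: acc |= 46<<0 -> acc=46 shift=7 [end]
Varint 2: bytes[1:2] = 2E -> value 46 (1 byte(s))
  byte[2]=0xFE cont=1 payload=0x7E=126: acc |= 126<<0 -> acc=126 shift=7
  byte[3]=0xAA cont=1 payload=0x2A=42: acc |= 42<<7 -> acc=5502 shift=14
  byte[4]=0x1A cont=0 payload=0x1A=26: acc |= 26<<14 -> acc=431486 shift=21 [end]
Varint 3: bytes[2:5] = FE AA 1A -> value 431486 (3 byte(s))
  byte[5]=0x5C cont=0 payload=0x5C=92: acc |= 92<<0 -> acc=92 shift=7 [end]
Varint 4: bytes[5:6] = 5C -> value 92 (1 byte(s))
  byte[6]=0xC6 cont=1 payload=0x46=70: acc |= 70<<0 -> acc=70 shift=7
  byte[7]=0xCE cont=1 payload=0x4E=78: acc |= 78<<7 -> acc=10054 shift=14
  byte[8]=0xC3 cont=1 payload=0x43=67: acc |= 67<<14 -> acc=1107782 shift=21
  byte[9]=0x1D cont=0 payload=0x1D=29: acc |= 29<<21 -> acc=61925190 shift=28 [end]
Varint 5: bytes[6:10] = C6 CE C3 1D -> value 61925190 (4 byte(s))
  byte[10]=0x4E cont=0 payload=0x4E=78: acc |= 78<<0 -> acc=78 shift=7 [end]
Varint 6: bytes[10:11] = 4E -> value 78 (1 byte(s))

Answer: 1 1 3 1 4 1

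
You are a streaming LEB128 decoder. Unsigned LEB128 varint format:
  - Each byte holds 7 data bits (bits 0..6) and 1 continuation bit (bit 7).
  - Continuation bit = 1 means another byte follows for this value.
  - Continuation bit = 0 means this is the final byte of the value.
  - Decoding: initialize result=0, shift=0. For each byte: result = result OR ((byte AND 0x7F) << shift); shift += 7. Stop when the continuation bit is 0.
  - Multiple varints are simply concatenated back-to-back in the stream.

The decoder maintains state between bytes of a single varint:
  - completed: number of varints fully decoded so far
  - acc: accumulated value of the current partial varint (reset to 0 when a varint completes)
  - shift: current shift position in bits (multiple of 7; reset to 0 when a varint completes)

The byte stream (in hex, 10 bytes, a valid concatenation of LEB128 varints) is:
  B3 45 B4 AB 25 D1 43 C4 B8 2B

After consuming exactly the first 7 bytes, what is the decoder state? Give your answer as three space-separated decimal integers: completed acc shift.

Answer: 3 0 0

Derivation:
byte[0]=0xB3 cont=1 payload=0x33: acc |= 51<<0 -> completed=0 acc=51 shift=7
byte[1]=0x45 cont=0 payload=0x45: varint #1 complete (value=8883); reset -> completed=1 acc=0 shift=0
byte[2]=0xB4 cont=1 payload=0x34: acc |= 52<<0 -> completed=1 acc=52 shift=7
byte[3]=0xAB cont=1 payload=0x2B: acc |= 43<<7 -> completed=1 acc=5556 shift=14
byte[4]=0x25 cont=0 payload=0x25: varint #2 complete (value=611764); reset -> completed=2 acc=0 shift=0
byte[5]=0xD1 cont=1 payload=0x51: acc |= 81<<0 -> completed=2 acc=81 shift=7
byte[6]=0x43 cont=0 payload=0x43: varint #3 complete (value=8657); reset -> completed=3 acc=0 shift=0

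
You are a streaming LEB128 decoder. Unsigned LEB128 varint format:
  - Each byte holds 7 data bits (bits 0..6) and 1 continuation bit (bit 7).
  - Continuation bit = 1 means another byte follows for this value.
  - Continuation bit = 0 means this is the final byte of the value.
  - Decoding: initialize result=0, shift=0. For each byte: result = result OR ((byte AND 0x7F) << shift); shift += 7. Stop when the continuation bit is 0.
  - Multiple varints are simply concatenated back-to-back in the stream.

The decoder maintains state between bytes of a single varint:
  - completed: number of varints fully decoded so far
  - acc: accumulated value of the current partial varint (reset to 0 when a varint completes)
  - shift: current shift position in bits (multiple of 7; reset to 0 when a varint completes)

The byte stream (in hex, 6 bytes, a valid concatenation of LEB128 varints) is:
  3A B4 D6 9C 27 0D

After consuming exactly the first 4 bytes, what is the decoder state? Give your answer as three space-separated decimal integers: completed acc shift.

Answer: 1 469812 21

Derivation:
byte[0]=0x3A cont=0 payload=0x3A: varint #1 complete (value=58); reset -> completed=1 acc=0 shift=0
byte[1]=0xB4 cont=1 payload=0x34: acc |= 52<<0 -> completed=1 acc=52 shift=7
byte[2]=0xD6 cont=1 payload=0x56: acc |= 86<<7 -> completed=1 acc=11060 shift=14
byte[3]=0x9C cont=1 payload=0x1C: acc |= 28<<14 -> completed=1 acc=469812 shift=21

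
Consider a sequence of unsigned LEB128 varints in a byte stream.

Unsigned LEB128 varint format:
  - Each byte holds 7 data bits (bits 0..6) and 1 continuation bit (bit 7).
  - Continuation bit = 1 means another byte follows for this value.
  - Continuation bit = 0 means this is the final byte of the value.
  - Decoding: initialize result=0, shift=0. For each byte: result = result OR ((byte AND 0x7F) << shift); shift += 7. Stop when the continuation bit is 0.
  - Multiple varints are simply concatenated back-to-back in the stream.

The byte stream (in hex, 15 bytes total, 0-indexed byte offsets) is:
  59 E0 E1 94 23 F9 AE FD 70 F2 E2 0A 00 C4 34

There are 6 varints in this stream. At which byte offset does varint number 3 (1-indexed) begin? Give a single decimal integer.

Answer: 5

Derivation:
  byte[0]=0x59 cont=0 payload=0x59=89: acc |= 89<<0 -> acc=89 shift=7 [end]
Varint 1: bytes[0:1] = 59 -> value 89 (1 byte(s))
  byte[1]=0xE0 cont=1 payload=0x60=96: acc |= 96<<0 -> acc=96 shift=7
  byte[2]=0xE1 cont=1 payload=0x61=97: acc |= 97<<7 -> acc=12512 shift=14
  byte[3]=0x94 cont=1 payload=0x14=20: acc |= 20<<14 -> acc=340192 shift=21
  byte[4]=0x23 cont=0 payload=0x23=35: acc |= 35<<21 -> acc=73740512 shift=28 [end]
Varint 2: bytes[1:5] = E0 E1 94 23 -> value 73740512 (4 byte(s))
  byte[5]=0xF9 cont=1 payload=0x79=121: acc |= 121<<0 -> acc=121 shift=7
  byte[6]=0xAE cont=1 payload=0x2E=46: acc |= 46<<7 -> acc=6009 shift=14
  byte[7]=0xFD cont=1 payload=0x7D=125: acc |= 125<<14 -> acc=2054009 shift=21
  byte[8]=0x70 cont=0 payload=0x70=112: acc |= 112<<21 -> acc=236935033 shift=28 [end]
Varint 3: bytes[5:9] = F9 AE FD 70 -> value 236935033 (4 byte(s))
  byte[9]=0xF2 cont=1 payload=0x72=114: acc |= 114<<0 -> acc=114 shift=7
  byte[10]=0xE2 cont=1 payload=0x62=98: acc |= 98<<7 -> acc=12658 shift=14
  byte[11]=0x0A cont=0 payload=0x0A=10: acc |= 10<<14 -> acc=176498 shift=21 [end]
Varint 4: bytes[9:12] = F2 E2 0A -> value 176498 (3 byte(s))
  byte[12]=0x00 cont=0 payload=0x00=0: acc |= 0<<0 -> acc=0 shift=7 [end]
Varint 5: bytes[12:13] = 00 -> value 0 (1 byte(s))
  byte[13]=0xC4 cont=1 payload=0x44=68: acc |= 68<<0 -> acc=68 shift=7
  byte[14]=0x34 cont=0 payload=0x34=52: acc |= 52<<7 -> acc=6724 shift=14 [end]
Varint 6: bytes[13:15] = C4 34 -> value 6724 (2 byte(s))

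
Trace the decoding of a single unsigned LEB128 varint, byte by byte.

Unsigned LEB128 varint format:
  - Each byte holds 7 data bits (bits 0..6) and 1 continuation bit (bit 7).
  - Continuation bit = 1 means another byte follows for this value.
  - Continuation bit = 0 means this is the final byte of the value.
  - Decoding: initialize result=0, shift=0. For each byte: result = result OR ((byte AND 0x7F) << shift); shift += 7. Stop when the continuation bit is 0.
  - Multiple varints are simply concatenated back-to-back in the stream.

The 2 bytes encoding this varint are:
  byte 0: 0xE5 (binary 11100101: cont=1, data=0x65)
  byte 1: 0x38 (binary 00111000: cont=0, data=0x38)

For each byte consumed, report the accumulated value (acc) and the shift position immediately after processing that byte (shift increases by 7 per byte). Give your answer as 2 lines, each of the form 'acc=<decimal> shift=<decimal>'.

byte 0=0xE5: payload=0x65=101, contrib = 101<<0 = 101; acc -> 101, shift -> 7
byte 1=0x38: payload=0x38=56, contrib = 56<<7 = 7168; acc -> 7269, shift -> 14

Answer: acc=101 shift=7
acc=7269 shift=14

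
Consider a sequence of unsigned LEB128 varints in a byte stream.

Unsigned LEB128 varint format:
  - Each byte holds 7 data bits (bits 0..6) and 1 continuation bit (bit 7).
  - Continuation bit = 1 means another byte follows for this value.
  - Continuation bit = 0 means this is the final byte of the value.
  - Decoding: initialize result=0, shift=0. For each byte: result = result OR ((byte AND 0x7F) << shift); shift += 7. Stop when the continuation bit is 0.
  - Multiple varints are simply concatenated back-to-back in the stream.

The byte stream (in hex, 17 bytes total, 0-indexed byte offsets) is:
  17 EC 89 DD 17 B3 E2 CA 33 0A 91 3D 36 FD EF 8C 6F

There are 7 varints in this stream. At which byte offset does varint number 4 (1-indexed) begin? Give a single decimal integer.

Answer: 9

Derivation:
  byte[0]=0x17 cont=0 payload=0x17=23: acc |= 23<<0 -> acc=23 shift=7 [end]
Varint 1: bytes[0:1] = 17 -> value 23 (1 byte(s))
  byte[1]=0xEC cont=1 payload=0x6C=108: acc |= 108<<0 -> acc=108 shift=7
  byte[2]=0x89 cont=1 payload=0x09=9: acc |= 9<<7 -> acc=1260 shift=14
  byte[3]=0xDD cont=1 payload=0x5D=93: acc |= 93<<14 -> acc=1524972 shift=21
  byte[4]=0x17 cont=0 payload=0x17=23: acc |= 23<<21 -> acc=49759468 shift=28 [end]
Varint 2: bytes[1:5] = EC 89 DD 17 -> value 49759468 (4 byte(s))
  byte[5]=0xB3 cont=1 payload=0x33=51: acc |= 51<<0 -> acc=51 shift=7
  byte[6]=0xE2 cont=1 payload=0x62=98: acc |= 98<<7 -> acc=12595 shift=14
  byte[7]=0xCA cont=1 payload=0x4A=74: acc |= 74<<14 -> acc=1225011 shift=21
  byte[8]=0x33 cont=0 payload=0x33=51: acc |= 51<<21 -> acc=108179763 shift=28 [end]
Varint 3: bytes[5:9] = B3 E2 CA 33 -> value 108179763 (4 byte(s))
  byte[9]=0x0A cont=0 payload=0x0A=10: acc |= 10<<0 -> acc=10 shift=7 [end]
Varint 4: bytes[9:10] = 0A -> value 10 (1 byte(s))
  byte[10]=0x91 cont=1 payload=0x11=17: acc |= 17<<0 -> acc=17 shift=7
  byte[11]=0x3D cont=0 payload=0x3D=61: acc |= 61<<7 -> acc=7825 shift=14 [end]
Varint 5: bytes[10:12] = 91 3D -> value 7825 (2 byte(s))
  byte[12]=0x36 cont=0 payload=0x36=54: acc |= 54<<0 -> acc=54 shift=7 [end]
Varint 6: bytes[12:13] = 36 -> value 54 (1 byte(s))
  byte[13]=0xFD cont=1 payload=0x7D=125: acc |= 125<<0 -> acc=125 shift=7
  byte[14]=0xEF cont=1 payload=0x6F=111: acc |= 111<<7 -> acc=14333 shift=14
  byte[15]=0x8C cont=1 payload=0x0C=12: acc |= 12<<14 -> acc=210941 shift=21
  byte[16]=0x6F cont=0 payload=0x6F=111: acc |= 111<<21 -> acc=232994813 shift=28 [end]
Varint 7: bytes[13:17] = FD EF 8C 6F -> value 232994813 (4 byte(s))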